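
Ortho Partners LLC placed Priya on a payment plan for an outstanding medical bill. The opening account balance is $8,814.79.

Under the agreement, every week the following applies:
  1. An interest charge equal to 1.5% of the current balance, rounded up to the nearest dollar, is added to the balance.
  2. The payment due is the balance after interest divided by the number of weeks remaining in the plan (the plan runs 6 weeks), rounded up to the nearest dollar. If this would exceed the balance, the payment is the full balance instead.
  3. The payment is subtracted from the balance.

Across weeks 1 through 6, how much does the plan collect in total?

$9,291.79

# | Opening | Interest | Payment | End bal
1 | $8,814.79 | $133.00 | $1,492.00 | $7,455.79
2 | $7,455.79 | $112.00 | $1,514.00 | $6,053.79
3 | $6,053.79 | $91.00 | $1,537.00 | $4,607.79
4 | $4,607.79 | $70.00 | $1,560.00 | $3,117.79
5 | $3,117.79 | $47.00 | $1,583.00 | $1,581.79
6 | $1,581.79 | $24.00 | $1,605.79 | $0.00
Total paid: $9,291.79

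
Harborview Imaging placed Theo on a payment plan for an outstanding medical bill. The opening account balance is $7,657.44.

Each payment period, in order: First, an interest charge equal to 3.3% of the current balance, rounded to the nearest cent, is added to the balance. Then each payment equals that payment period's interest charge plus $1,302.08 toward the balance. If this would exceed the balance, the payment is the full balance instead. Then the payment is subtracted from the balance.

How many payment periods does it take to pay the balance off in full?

# | Opening | Interest | Payment | End bal
1 | $7,657.44 | $252.70 | $1,554.78 | $6,355.36
2 | $6,355.36 | $209.73 | $1,511.81 | $5,053.28
3 | $5,053.28 | $166.76 | $1,468.84 | $3,751.20
4 | $3,751.20 | $123.79 | $1,425.87 | $2,449.12
5 | $2,449.12 | $80.82 | $1,382.90 | $1,147.04
6 | $1,147.04 | $37.85 | $1,184.89 | $0.00
Balance reaches $0.00 in payment period 6.

6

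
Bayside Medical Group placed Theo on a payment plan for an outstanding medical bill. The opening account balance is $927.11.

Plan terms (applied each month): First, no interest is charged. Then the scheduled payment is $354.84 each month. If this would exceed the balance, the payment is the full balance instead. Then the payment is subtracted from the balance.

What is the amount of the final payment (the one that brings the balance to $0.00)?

Month 1: opening $927.11; payment $354.84; balance $572.27
Month 2: opening $572.27; payment $354.84; balance $217.43
Month 3: opening $217.43; payment $217.43; balance $0.00

$217.43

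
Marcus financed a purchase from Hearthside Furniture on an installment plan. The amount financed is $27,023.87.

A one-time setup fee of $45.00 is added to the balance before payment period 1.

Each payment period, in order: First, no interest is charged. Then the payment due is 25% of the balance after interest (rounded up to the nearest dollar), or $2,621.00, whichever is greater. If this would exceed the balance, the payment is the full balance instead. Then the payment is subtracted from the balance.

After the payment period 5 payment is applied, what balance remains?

Payment period 1: $27,068.87 − $6,768.00 → $20,300.87
Payment period 2: $20,300.87 − $5,076.00 → $15,224.87
Payment period 3: $15,224.87 − $3,807.00 → $11,417.87
Payment period 4: $11,417.87 − $2,855.00 → $8,562.87
Payment period 5: $8,562.87 − $2,621.00 → $5,941.87

$5,941.87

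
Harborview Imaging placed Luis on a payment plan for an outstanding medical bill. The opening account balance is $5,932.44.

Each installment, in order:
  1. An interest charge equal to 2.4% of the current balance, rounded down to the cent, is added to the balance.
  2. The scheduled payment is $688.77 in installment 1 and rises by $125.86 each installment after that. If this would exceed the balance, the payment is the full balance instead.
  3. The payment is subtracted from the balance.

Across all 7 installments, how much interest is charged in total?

$601.65

Installment 1: $5,932.44 +$142.37 interest = $6,074.81; pay $688.77 → $5,386.04
Installment 2: $5,386.04 +$129.26 interest = $5,515.30; pay $814.63 → $4,700.67
Installment 3: $4,700.67 +$112.81 interest = $4,813.48; pay $940.49 → $3,872.99
Installment 4: $3,872.99 +$92.95 interest = $3,965.94; pay $1,066.35 → $2,899.59
Installment 5: $2,899.59 +$69.59 interest = $2,969.18; pay $1,192.21 → $1,776.97
Installment 6: $1,776.97 +$42.64 interest = $1,819.61; pay $1,318.07 → $501.54
Installment 7: $501.54 +$12.03 interest = $513.57; pay $513.57 → $0.00
Total interest: $142.37 + $129.26 + $112.81 + $92.95 + $69.59 + $42.64 + $12.03 = $601.65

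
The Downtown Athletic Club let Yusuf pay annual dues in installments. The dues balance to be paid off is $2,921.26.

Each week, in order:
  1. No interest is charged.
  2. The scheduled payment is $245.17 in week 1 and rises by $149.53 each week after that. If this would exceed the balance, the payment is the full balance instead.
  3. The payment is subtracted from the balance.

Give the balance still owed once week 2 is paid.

# | Opening | Payment | End bal
1 | $2,921.26 | $245.17 | $2,676.09
2 | $2,676.09 | $394.70 | $2,281.39

$2,281.39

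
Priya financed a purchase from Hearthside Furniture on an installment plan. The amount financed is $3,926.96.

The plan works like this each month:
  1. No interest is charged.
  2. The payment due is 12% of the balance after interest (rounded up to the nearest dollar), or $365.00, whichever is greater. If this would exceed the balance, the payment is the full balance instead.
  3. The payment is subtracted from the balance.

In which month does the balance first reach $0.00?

Month 1: opening $3,926.96; payment $472.00; balance $3,454.96
Month 2: opening $3,454.96; payment $415.00; balance $3,039.96
Month 3: opening $3,039.96; payment $365.00; balance $2,674.96
Month 4: opening $2,674.96; payment $365.00; balance $2,309.96
Month 5: opening $2,309.96; payment $365.00; balance $1,944.96
Month 6: opening $1,944.96; payment $365.00; balance $1,579.96
Month 7: opening $1,579.96; payment $365.00; balance $1,214.96
Month 8: opening $1,214.96; payment $365.00; balance $849.96
Month 9: opening $849.96; payment $365.00; balance $484.96
Month 10: opening $484.96; payment $365.00; balance $119.96
Month 11: opening $119.96; payment $119.96; balance $0.00
Balance reaches $0.00 in month 11.

11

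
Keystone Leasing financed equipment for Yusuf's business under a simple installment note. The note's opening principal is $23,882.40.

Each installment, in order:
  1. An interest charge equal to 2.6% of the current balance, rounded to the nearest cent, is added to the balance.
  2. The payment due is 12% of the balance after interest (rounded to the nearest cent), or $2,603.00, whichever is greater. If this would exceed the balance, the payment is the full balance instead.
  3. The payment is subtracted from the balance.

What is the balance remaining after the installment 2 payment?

$19,468.75

# | Opening | Interest | Payment | End bal
1 | $23,882.40 | $620.94 | $2,940.40 | $21,562.94
2 | $21,562.94 | $560.64 | $2,654.83 | $19,468.75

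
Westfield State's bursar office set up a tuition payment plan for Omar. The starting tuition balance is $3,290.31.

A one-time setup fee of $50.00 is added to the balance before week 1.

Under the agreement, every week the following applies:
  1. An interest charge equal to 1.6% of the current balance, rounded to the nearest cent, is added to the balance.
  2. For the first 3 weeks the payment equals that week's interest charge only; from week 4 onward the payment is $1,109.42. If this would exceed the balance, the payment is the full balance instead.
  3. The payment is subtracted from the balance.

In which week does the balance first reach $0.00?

7

Week 1: $3,340.31 +$53.44 interest = $3,393.75; pay $53.44 → $3,340.31
Week 2: $3,340.31 +$53.44 interest = $3,393.75; pay $53.44 → $3,340.31
Week 3: $3,340.31 +$53.44 interest = $3,393.75; pay $53.44 → $3,340.31
Week 4: $3,340.31 +$53.44 interest = $3,393.75; pay $1,109.42 → $2,284.33
Week 5: $2,284.33 +$36.55 interest = $2,320.88; pay $1,109.42 → $1,211.46
Week 6: $1,211.46 +$19.38 interest = $1,230.84; pay $1,109.42 → $121.42
Week 7: $121.42 +$1.94 interest = $123.36; pay $123.36 → $0.00
Balance reaches $0.00 in week 7.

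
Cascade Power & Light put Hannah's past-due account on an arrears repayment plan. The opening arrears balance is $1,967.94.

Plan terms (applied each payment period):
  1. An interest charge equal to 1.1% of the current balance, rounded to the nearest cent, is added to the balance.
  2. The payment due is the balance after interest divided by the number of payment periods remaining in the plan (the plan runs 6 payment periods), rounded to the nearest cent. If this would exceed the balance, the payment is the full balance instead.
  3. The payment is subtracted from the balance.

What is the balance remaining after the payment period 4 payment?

Payment period 1: $1,967.94 +$21.65 interest = $1,989.59; pay $331.60 → $1,657.99
Payment period 2: $1,657.99 +$18.24 interest = $1,676.23; pay $335.25 → $1,340.98
Payment period 3: $1,340.98 +$14.75 interest = $1,355.73; pay $338.93 → $1,016.80
Payment period 4: $1,016.80 +$11.18 interest = $1,027.98; pay $342.66 → $685.32

$685.32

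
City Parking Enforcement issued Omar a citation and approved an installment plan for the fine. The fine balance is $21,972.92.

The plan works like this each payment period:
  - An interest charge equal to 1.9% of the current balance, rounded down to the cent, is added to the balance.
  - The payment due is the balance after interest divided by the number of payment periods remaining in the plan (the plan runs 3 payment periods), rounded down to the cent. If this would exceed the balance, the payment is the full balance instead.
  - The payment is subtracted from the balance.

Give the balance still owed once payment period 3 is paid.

$0.00

# | Opening | Interest | Payment | End bal
1 | $21,972.92 | $417.48 | $7,463.46 | $14,926.94
2 | $14,926.94 | $283.61 | $7,605.27 | $7,605.28
3 | $7,605.28 | $144.50 | $7,749.78 | $0.00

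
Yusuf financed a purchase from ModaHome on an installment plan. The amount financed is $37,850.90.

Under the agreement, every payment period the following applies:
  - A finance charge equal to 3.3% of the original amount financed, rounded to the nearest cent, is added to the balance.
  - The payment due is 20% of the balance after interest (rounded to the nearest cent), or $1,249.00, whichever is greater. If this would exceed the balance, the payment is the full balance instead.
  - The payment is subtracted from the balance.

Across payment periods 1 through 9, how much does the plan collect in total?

# | Opening | Interest | Payment | End bal
1 | $37,850.90 | $1,249.08 | $7,820.00 | $31,279.98
2 | $31,279.98 | $1,249.08 | $6,505.81 | $26,023.25
3 | $26,023.25 | $1,249.08 | $5,454.47 | $21,817.86
4 | $21,817.86 | $1,249.08 | $4,613.39 | $18,453.55
5 | $18,453.55 | $1,249.08 | $3,940.53 | $15,762.10
6 | $15,762.10 | $1,249.08 | $3,402.24 | $13,608.94
7 | $13,608.94 | $1,249.08 | $2,971.60 | $11,886.42
8 | $11,886.42 | $1,249.08 | $2,627.10 | $10,508.40
9 | $10,508.40 | $1,249.08 | $2,351.50 | $9,405.98
Total paid: $39,686.64

$39,686.64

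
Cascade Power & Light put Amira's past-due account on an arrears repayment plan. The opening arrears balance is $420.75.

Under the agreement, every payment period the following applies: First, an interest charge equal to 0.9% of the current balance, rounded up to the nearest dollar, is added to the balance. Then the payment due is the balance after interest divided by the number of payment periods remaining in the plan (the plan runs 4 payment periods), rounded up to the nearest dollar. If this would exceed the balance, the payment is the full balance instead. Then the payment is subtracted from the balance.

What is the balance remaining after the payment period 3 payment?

Payment period 1: $420.75 +$4.00 interest = $424.75; pay $107.00 → $317.75
Payment period 2: $317.75 +$3.00 interest = $320.75; pay $107.00 → $213.75
Payment period 3: $213.75 +$2.00 interest = $215.75; pay $108.00 → $107.75

$107.75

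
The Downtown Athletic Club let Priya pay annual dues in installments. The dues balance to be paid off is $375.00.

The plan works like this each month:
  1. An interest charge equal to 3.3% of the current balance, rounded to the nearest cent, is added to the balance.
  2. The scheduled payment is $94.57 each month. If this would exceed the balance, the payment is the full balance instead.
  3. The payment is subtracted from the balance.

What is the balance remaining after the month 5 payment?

Month 1: opening $375.00; interest $12.38 → $387.38; payment $94.57; balance $292.81
Month 2: opening $292.81; interest $9.66 → $302.47; payment $94.57; balance $207.90
Month 3: opening $207.90; interest $6.86 → $214.76; payment $94.57; balance $120.19
Month 4: opening $120.19; interest $3.97 → $124.16; payment $94.57; balance $29.59
Month 5: opening $29.59; interest $0.98 → $30.57; payment $30.57; balance $0.00

$0.00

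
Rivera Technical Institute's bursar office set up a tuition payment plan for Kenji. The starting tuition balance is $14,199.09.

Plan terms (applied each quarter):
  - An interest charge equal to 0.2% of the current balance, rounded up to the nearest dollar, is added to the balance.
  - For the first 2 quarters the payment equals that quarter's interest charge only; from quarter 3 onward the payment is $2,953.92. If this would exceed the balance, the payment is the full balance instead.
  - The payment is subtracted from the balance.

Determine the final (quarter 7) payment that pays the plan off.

$2,468.41

# | Opening | Interest | Payment | End bal
1 | $14,199.09 | $29.00 | $29.00 | $14,199.09
2 | $14,199.09 | $29.00 | $29.00 | $14,199.09
3 | $14,199.09 | $29.00 | $2,953.92 | $11,274.17
4 | $11,274.17 | $23.00 | $2,953.92 | $8,343.25
5 | $8,343.25 | $17.00 | $2,953.92 | $5,406.33
6 | $5,406.33 | $11.00 | $2,953.92 | $2,463.41
7 | $2,463.41 | $5.00 | $2,468.41 | $0.00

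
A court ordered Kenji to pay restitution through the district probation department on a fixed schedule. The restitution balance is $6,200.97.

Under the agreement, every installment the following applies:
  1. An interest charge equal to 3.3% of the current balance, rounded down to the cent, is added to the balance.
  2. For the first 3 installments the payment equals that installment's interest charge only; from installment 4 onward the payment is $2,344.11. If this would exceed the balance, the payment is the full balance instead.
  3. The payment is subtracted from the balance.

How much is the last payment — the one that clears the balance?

$1,912.49

# | Opening | Interest | Payment | End bal
1 | $6,200.97 | $204.63 | $204.63 | $6,200.97
2 | $6,200.97 | $204.63 | $204.63 | $6,200.97
3 | $6,200.97 | $204.63 | $204.63 | $6,200.97
4 | $6,200.97 | $204.63 | $2,344.11 | $4,061.49
5 | $4,061.49 | $134.02 | $2,344.11 | $1,851.40
6 | $1,851.40 | $61.09 | $1,912.49 | $0.00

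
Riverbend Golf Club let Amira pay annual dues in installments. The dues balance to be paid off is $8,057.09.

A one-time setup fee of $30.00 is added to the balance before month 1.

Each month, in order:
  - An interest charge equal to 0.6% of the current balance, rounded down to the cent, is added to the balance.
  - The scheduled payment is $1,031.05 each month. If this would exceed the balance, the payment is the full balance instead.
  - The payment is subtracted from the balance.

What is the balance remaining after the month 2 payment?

Month 1: $8,087.09 +$48.52 interest = $8,135.61; pay $1,031.05 → $7,104.56
Month 2: $7,104.56 +$42.62 interest = $7,147.18; pay $1,031.05 → $6,116.13

$6,116.13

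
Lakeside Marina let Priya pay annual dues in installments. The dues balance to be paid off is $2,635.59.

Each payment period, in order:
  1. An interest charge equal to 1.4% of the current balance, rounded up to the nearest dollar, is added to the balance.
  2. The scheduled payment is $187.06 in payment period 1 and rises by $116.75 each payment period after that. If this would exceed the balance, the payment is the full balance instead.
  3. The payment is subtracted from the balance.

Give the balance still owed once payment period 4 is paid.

# | Opening | Interest | Payment | End bal
1 | $2,635.59 | $37.00 | $187.06 | $2,485.53
2 | $2,485.53 | $35.00 | $303.81 | $2,216.72
3 | $2,216.72 | $32.00 | $420.56 | $1,828.16
4 | $1,828.16 | $26.00 | $537.31 | $1,316.85

$1,316.85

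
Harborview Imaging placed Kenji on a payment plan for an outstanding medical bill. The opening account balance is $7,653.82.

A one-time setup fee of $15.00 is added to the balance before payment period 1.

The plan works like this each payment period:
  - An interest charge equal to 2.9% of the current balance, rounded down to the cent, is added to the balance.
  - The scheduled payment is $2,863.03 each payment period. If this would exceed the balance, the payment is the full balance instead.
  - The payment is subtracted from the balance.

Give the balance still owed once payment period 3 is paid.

$0.00

# | Opening | Interest | Payment | End bal
1 | $7,668.82 | $222.39 | $2,863.03 | $5,028.18
2 | $5,028.18 | $145.81 | $2,863.03 | $2,310.96
3 | $2,310.96 | $67.01 | $2,377.97 | $0.00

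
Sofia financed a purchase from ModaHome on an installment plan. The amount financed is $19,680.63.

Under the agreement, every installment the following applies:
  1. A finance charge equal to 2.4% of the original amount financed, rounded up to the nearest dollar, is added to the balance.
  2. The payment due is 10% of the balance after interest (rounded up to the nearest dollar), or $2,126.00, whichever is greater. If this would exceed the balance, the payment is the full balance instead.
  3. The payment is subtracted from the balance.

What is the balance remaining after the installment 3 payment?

Installment 1: opening $19,680.63; interest $473.00 → $20,153.63; payment $2,126.00; balance $18,027.63
Installment 2: opening $18,027.63; interest $473.00 → $18,500.63; payment $2,126.00; balance $16,374.63
Installment 3: opening $16,374.63; interest $473.00 → $16,847.63; payment $2,126.00; balance $14,721.63

$14,721.63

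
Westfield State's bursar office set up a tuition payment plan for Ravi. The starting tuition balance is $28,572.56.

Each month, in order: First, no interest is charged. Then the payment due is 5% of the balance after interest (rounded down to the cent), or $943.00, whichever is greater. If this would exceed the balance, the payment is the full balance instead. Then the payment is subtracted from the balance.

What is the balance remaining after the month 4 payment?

Month 1: $28,572.56 − $1,428.62 → $27,143.94
Month 2: $27,143.94 − $1,357.19 → $25,786.75
Month 3: $25,786.75 − $1,289.33 → $24,497.42
Month 4: $24,497.42 − $1,224.87 → $23,272.55

$23,272.55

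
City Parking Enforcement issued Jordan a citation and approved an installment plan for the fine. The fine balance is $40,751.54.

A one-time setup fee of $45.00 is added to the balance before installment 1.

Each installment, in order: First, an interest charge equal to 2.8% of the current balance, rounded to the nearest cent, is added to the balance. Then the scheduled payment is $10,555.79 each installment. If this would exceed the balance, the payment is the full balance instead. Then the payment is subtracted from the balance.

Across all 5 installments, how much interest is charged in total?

$3,000.90

# | Opening | Interest | Payment | End bal
1 | $40,796.54 | $1,142.30 | $10,555.79 | $31,383.05
2 | $31,383.05 | $878.73 | $10,555.79 | $21,705.99
3 | $21,705.99 | $607.77 | $10,555.79 | $11,757.97
4 | $11,757.97 | $329.22 | $10,555.79 | $1,531.40
5 | $1,531.40 | $42.88 | $1,574.28 | $0.00
Total interest: $1,142.30 + $878.73 + $607.77 + $329.22 + $42.88 = $3,000.90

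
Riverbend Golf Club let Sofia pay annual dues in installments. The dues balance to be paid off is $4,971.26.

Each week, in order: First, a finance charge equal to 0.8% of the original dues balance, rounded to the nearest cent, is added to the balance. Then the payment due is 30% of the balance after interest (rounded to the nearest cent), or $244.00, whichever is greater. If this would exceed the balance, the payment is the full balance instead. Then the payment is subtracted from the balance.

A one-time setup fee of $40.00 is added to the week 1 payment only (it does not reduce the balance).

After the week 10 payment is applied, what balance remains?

$0.00

Week 1: $4,971.26 +$39.77 interest = $5,011.03; pay $1,503.31 (+ $40.00 fee) → $3,507.72
Week 2: $3,507.72 +$39.77 interest = $3,547.49; pay $1,064.25 → $2,483.24
Week 3: $2,483.24 +$39.77 interest = $2,523.01; pay $756.90 → $1,766.11
Week 4: $1,766.11 +$39.77 interest = $1,805.88; pay $541.76 → $1,264.12
Week 5: $1,264.12 +$39.77 interest = $1,303.89; pay $391.17 → $912.72
Week 6: $912.72 +$39.77 interest = $952.49; pay $285.75 → $666.74
Week 7: $666.74 +$39.77 interest = $706.51; pay $244.00 → $462.51
Week 8: $462.51 +$39.77 interest = $502.28; pay $244.00 → $258.28
Week 9: $258.28 +$39.77 interest = $298.05; pay $244.00 → $54.05
Week 10: $54.05 +$39.77 interest = $93.82; pay $93.82 → $0.00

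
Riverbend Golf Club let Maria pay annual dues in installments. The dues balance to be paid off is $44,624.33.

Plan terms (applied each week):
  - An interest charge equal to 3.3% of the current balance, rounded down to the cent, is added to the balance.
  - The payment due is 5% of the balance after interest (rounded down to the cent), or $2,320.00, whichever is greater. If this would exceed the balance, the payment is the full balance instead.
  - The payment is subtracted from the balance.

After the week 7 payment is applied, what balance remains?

Week 1: $44,624.33 +$1,472.60 interest = $46,096.93; pay $2,320.00 → $43,776.93
Week 2: $43,776.93 +$1,444.63 interest = $45,221.56; pay $2,320.00 → $42,901.56
Week 3: $42,901.56 +$1,415.75 interest = $44,317.31; pay $2,320.00 → $41,997.31
Week 4: $41,997.31 +$1,385.91 interest = $43,383.22; pay $2,320.00 → $41,063.22
Week 5: $41,063.22 +$1,355.08 interest = $42,418.30; pay $2,320.00 → $40,098.30
Week 6: $40,098.30 +$1,323.24 interest = $41,421.54; pay $2,320.00 → $39,101.54
Week 7: $39,101.54 +$1,290.35 interest = $40,391.89; pay $2,320.00 → $38,071.89

$38,071.89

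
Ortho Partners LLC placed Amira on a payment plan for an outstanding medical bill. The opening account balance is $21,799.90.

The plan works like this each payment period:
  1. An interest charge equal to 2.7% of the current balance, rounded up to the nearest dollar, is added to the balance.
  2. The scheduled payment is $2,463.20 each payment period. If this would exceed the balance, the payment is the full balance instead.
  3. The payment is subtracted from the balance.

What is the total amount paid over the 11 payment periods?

$25,257.90

Payment period 1: opening $21,799.90; interest $589.00 → $22,388.90; payment $2,463.20; balance $19,925.70
Payment period 2: opening $19,925.70; interest $538.00 → $20,463.70; payment $2,463.20; balance $18,000.50
Payment period 3: opening $18,000.50; interest $487.00 → $18,487.50; payment $2,463.20; balance $16,024.30
Payment period 4: opening $16,024.30; interest $433.00 → $16,457.30; payment $2,463.20; balance $13,994.10
Payment period 5: opening $13,994.10; interest $378.00 → $14,372.10; payment $2,463.20; balance $11,908.90
Payment period 6: opening $11,908.90; interest $322.00 → $12,230.90; payment $2,463.20; balance $9,767.70
Payment period 7: opening $9,767.70; interest $264.00 → $10,031.70; payment $2,463.20; balance $7,568.50
Payment period 8: opening $7,568.50; interest $205.00 → $7,773.50; payment $2,463.20; balance $5,310.30
Payment period 9: opening $5,310.30; interest $144.00 → $5,454.30; payment $2,463.20; balance $2,991.10
Payment period 10: opening $2,991.10; interest $81.00 → $3,072.10; payment $2,463.20; balance $608.90
Payment period 11: opening $608.90; interest $17.00 → $625.90; payment $625.90; balance $0.00
Total paid: $25,257.90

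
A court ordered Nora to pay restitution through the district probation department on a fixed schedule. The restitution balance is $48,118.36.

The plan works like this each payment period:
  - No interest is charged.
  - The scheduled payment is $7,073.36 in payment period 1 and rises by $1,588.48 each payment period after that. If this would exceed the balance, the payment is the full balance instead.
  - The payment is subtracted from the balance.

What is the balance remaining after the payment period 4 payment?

$10,294.04

Payment period 1: opening $48,118.36; payment $7,073.36; balance $41,045.00
Payment period 2: opening $41,045.00; payment $8,661.84; balance $32,383.16
Payment period 3: opening $32,383.16; payment $10,250.32; balance $22,132.84
Payment period 4: opening $22,132.84; payment $11,838.80; balance $10,294.04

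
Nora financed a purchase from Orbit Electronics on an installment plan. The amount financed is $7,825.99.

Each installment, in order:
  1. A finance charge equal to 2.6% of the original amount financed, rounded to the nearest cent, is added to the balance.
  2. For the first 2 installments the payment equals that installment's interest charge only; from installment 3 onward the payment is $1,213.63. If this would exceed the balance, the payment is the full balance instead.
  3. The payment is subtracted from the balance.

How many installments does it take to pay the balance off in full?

Installment 1: $7,825.99 +$203.48 interest = $8,029.47; pay $203.48 → $7,825.99
Installment 2: $7,825.99 +$203.48 interest = $8,029.47; pay $203.48 → $7,825.99
Installment 3: $7,825.99 +$203.48 interest = $8,029.47; pay $1,213.63 → $6,815.84
Installment 4: $6,815.84 +$203.48 interest = $7,019.32; pay $1,213.63 → $5,805.69
Installment 5: $5,805.69 +$203.48 interest = $6,009.17; pay $1,213.63 → $4,795.54
Installment 6: $4,795.54 +$203.48 interest = $4,999.02; pay $1,213.63 → $3,785.39
Installment 7: $3,785.39 +$203.48 interest = $3,988.87; pay $1,213.63 → $2,775.24
Installment 8: $2,775.24 +$203.48 interest = $2,978.72; pay $1,213.63 → $1,765.09
Installment 9: $1,765.09 +$203.48 interest = $1,968.57; pay $1,213.63 → $754.94
Installment 10: $754.94 +$203.48 interest = $958.42; pay $958.42 → $0.00
Balance reaches $0.00 in installment 10.

10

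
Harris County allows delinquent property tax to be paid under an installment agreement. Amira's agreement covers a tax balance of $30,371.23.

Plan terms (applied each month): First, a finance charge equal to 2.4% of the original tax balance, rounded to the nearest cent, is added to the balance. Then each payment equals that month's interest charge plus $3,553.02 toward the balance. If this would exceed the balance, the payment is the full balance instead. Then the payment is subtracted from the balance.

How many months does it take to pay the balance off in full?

Month 1: opening $30,371.23; interest $728.91 → $31,100.14; payment $4,281.93; balance $26,818.21
Month 2: opening $26,818.21; interest $728.91 → $27,547.12; payment $4,281.93; balance $23,265.19
Month 3: opening $23,265.19; interest $728.91 → $23,994.10; payment $4,281.93; balance $19,712.17
Month 4: opening $19,712.17; interest $728.91 → $20,441.08; payment $4,281.93; balance $16,159.15
Month 5: opening $16,159.15; interest $728.91 → $16,888.06; payment $4,281.93; balance $12,606.13
Month 6: opening $12,606.13; interest $728.91 → $13,335.04; payment $4,281.93; balance $9,053.11
Month 7: opening $9,053.11; interest $728.91 → $9,782.02; payment $4,281.93; balance $5,500.09
Month 8: opening $5,500.09; interest $728.91 → $6,229.00; payment $4,281.93; balance $1,947.07
Month 9: opening $1,947.07; interest $728.91 → $2,675.98; payment $2,675.98; balance $0.00
Balance reaches $0.00 in month 9.

9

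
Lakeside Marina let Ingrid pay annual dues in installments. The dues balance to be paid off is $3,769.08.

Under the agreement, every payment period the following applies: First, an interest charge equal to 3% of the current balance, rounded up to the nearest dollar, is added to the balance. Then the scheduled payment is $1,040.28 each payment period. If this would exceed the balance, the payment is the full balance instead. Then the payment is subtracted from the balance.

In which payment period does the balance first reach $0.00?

# | Opening | Interest | Payment | End bal
1 | $3,769.08 | $114.00 | $1,040.28 | $2,842.80
2 | $2,842.80 | $86.00 | $1,040.28 | $1,888.52
3 | $1,888.52 | $57.00 | $1,040.28 | $905.24
4 | $905.24 | $28.00 | $933.24 | $0.00
Balance reaches $0.00 in payment period 4.

4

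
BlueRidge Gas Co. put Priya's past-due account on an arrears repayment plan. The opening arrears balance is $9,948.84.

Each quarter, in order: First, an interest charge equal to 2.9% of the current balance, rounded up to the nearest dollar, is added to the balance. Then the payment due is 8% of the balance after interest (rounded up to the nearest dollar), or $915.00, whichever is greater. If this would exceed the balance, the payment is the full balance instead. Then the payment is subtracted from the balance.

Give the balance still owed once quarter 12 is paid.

$1,114.84

# | Opening | Interest | Payment | End bal
1 | $9,948.84 | $289.00 | $915.00 | $9,322.84
2 | $9,322.84 | $271.00 | $915.00 | $8,678.84
3 | $8,678.84 | $252.00 | $915.00 | $8,015.84
4 | $8,015.84 | $233.00 | $915.00 | $7,333.84
5 | $7,333.84 | $213.00 | $915.00 | $6,631.84
6 | $6,631.84 | $193.00 | $915.00 | $5,909.84
7 | $5,909.84 | $172.00 | $915.00 | $5,166.84
8 | $5,166.84 | $150.00 | $915.00 | $4,401.84
9 | $4,401.84 | $128.00 | $915.00 | $3,614.84
10 | $3,614.84 | $105.00 | $915.00 | $2,804.84
11 | $2,804.84 | $82.00 | $915.00 | $1,971.84
12 | $1,971.84 | $58.00 | $915.00 | $1,114.84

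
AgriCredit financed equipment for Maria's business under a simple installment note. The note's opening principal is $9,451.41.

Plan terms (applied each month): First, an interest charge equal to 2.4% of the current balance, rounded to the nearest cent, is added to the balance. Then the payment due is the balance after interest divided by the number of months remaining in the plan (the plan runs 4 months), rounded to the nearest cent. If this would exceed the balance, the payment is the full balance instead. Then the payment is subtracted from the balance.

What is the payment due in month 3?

Month 1: opening $9,451.41; interest $226.83 → $9,678.24; payment $2,419.56; balance $7,258.68
Month 2: opening $7,258.68; interest $174.21 → $7,432.89; payment $2,477.63; balance $4,955.26
Month 3: opening $4,955.26; interest $118.93 → $5,074.19; payment $2,537.10; balance $2,537.09

$2,537.10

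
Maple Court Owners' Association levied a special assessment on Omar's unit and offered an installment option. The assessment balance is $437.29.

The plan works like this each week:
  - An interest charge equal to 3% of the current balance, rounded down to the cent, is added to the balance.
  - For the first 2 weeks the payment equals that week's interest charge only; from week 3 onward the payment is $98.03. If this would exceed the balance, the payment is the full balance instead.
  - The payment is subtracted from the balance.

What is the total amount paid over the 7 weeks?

# | Opening | Interest | Payment | End bal
1 | $437.29 | $13.11 | $13.11 | $437.29
2 | $437.29 | $13.11 | $13.11 | $437.29
3 | $437.29 | $13.11 | $98.03 | $352.37
4 | $352.37 | $10.57 | $98.03 | $264.91
5 | $264.91 | $7.94 | $98.03 | $174.82
6 | $174.82 | $5.24 | $98.03 | $82.03
7 | $82.03 | $2.46 | $84.49 | $0.00
Total paid: $502.83

$502.83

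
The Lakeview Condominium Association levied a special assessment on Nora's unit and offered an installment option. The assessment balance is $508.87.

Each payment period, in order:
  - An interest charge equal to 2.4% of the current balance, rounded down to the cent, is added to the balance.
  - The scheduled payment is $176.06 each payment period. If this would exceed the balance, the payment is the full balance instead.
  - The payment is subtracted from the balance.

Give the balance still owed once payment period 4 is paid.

$0.00

Payment period 1: opening $508.87; interest $12.21 → $521.08; payment $176.06; balance $345.02
Payment period 2: opening $345.02; interest $8.28 → $353.30; payment $176.06; balance $177.24
Payment period 3: opening $177.24; interest $4.25 → $181.49; payment $176.06; balance $5.43
Payment period 4: opening $5.43; interest $0.13 → $5.56; payment $5.56; balance $0.00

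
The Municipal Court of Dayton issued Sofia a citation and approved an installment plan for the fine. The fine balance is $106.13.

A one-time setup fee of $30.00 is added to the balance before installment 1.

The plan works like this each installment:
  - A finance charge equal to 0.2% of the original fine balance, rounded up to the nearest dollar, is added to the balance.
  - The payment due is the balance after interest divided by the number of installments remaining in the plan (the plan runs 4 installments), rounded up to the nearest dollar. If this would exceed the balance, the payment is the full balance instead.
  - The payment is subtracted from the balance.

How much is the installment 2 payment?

$35.00

# | Opening | Interest | Payment | End bal
1 | $136.13 | $1.00 | $35.00 | $102.13
2 | $102.13 | $1.00 | $35.00 | $68.13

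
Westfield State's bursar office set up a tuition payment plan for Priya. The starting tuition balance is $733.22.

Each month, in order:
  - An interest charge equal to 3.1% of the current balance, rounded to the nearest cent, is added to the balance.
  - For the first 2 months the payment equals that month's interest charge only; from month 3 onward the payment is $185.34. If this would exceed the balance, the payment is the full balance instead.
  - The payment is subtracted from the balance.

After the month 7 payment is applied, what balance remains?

$0.00

Month 1: opening $733.22; interest $22.73 → $755.95; payment $22.73; balance $733.22
Month 2: opening $733.22; interest $22.73 → $755.95; payment $22.73; balance $733.22
Month 3: opening $733.22; interest $22.73 → $755.95; payment $185.34; balance $570.61
Month 4: opening $570.61; interest $17.69 → $588.30; payment $185.34; balance $402.96
Month 5: opening $402.96; interest $12.49 → $415.45; payment $185.34; balance $230.11
Month 6: opening $230.11; interest $7.13 → $237.24; payment $185.34; balance $51.90
Month 7: opening $51.90; interest $1.61 → $53.51; payment $53.51; balance $0.00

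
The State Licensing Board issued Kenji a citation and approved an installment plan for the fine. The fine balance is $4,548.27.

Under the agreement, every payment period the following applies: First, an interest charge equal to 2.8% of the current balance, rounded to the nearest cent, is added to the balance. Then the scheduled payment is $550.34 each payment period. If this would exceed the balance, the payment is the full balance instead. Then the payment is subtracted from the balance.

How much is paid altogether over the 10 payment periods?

Payment period 1: opening $4,548.27; interest $127.35 → $4,675.62; payment $550.34; balance $4,125.28
Payment period 2: opening $4,125.28; interest $115.51 → $4,240.79; payment $550.34; balance $3,690.45
Payment period 3: opening $3,690.45; interest $103.33 → $3,793.78; payment $550.34; balance $3,243.44
Payment period 4: opening $3,243.44; interest $90.82 → $3,334.26; payment $550.34; balance $2,783.92
Payment period 5: opening $2,783.92; interest $77.95 → $2,861.87; payment $550.34; balance $2,311.53
Payment period 6: opening $2,311.53; interest $64.72 → $2,376.25; payment $550.34; balance $1,825.91
Payment period 7: opening $1,825.91; interest $51.13 → $1,877.04; payment $550.34; balance $1,326.70
Payment period 8: opening $1,326.70; interest $37.15 → $1,363.85; payment $550.34; balance $813.51
Payment period 9: opening $813.51; interest $22.78 → $836.29; payment $550.34; balance $285.95
Payment period 10: opening $285.95; interest $8.01 → $293.96; payment $293.96; balance $0.00
Total paid: $5,247.02

$5,247.02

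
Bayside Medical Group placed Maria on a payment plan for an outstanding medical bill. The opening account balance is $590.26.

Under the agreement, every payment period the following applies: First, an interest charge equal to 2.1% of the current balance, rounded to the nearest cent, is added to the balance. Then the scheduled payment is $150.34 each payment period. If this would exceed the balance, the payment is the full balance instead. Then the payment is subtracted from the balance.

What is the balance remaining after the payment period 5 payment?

$0.00

Payment period 1: $590.26 +$12.40 interest = $602.66; pay $150.34 → $452.32
Payment period 2: $452.32 +$9.50 interest = $461.82; pay $150.34 → $311.48
Payment period 3: $311.48 +$6.54 interest = $318.02; pay $150.34 → $167.68
Payment period 4: $167.68 +$3.52 interest = $171.20; pay $150.34 → $20.86
Payment period 5: $20.86 +$0.44 interest = $21.30; pay $21.30 → $0.00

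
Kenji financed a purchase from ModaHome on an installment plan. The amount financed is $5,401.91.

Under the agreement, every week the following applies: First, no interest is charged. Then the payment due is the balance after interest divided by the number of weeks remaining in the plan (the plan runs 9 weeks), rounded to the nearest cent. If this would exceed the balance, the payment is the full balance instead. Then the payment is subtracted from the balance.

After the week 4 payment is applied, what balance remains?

$3,001.07

Week 1: opening $5,401.91; payment $600.21; balance $4,801.70
Week 2: opening $4,801.70; payment $600.21; balance $4,201.49
Week 3: opening $4,201.49; payment $600.21; balance $3,601.28
Week 4: opening $3,601.28; payment $600.21; balance $3,001.07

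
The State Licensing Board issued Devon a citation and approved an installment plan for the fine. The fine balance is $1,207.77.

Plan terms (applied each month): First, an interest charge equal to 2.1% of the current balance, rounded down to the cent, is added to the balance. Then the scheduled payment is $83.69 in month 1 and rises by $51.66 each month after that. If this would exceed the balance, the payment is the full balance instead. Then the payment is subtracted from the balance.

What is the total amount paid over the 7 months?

$1,319.86

Month 1: $1,207.77 +$25.36 interest = $1,233.13; pay $83.69 → $1,149.44
Month 2: $1,149.44 +$24.13 interest = $1,173.57; pay $135.35 → $1,038.22
Month 3: $1,038.22 +$21.80 interest = $1,060.02; pay $187.01 → $873.01
Month 4: $873.01 +$18.33 interest = $891.34; pay $238.67 → $652.67
Month 5: $652.67 +$13.70 interest = $666.37; pay $290.33 → $376.04
Month 6: $376.04 +$7.89 interest = $383.93; pay $341.99 → $41.94
Month 7: $41.94 +$0.88 interest = $42.82; pay $42.82 → $0.00
Total paid: $1,319.86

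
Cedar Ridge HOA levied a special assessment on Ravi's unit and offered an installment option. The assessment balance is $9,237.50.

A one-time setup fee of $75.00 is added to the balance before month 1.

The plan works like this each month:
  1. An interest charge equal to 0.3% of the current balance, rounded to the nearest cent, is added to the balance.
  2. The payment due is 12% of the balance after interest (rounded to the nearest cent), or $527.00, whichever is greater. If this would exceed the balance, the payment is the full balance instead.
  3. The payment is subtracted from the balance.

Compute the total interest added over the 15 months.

$188.43

Month 1: $9,312.50 +$27.94 interest = $9,340.44; pay $1,120.85 → $8,219.59
Month 2: $8,219.59 +$24.66 interest = $8,244.25; pay $989.31 → $7,254.94
Month 3: $7,254.94 +$21.76 interest = $7,276.70; pay $873.20 → $6,403.50
Month 4: $6,403.50 +$19.21 interest = $6,422.71; pay $770.73 → $5,651.98
Month 5: $5,651.98 +$16.96 interest = $5,668.94; pay $680.27 → $4,988.67
Month 6: $4,988.67 +$14.97 interest = $5,003.64; pay $600.44 → $4,403.20
Month 7: $4,403.20 +$13.21 interest = $4,416.41; pay $529.97 → $3,886.44
Month 8: $3,886.44 +$11.66 interest = $3,898.10; pay $527.00 → $3,371.10
Month 9: $3,371.10 +$10.11 interest = $3,381.21; pay $527.00 → $2,854.21
Month 10: $2,854.21 +$8.56 interest = $2,862.77; pay $527.00 → $2,335.77
Month 11: $2,335.77 +$7.01 interest = $2,342.78; pay $527.00 → $1,815.78
Month 12: $1,815.78 +$5.45 interest = $1,821.23; pay $527.00 → $1,294.23
Month 13: $1,294.23 +$3.88 interest = $1,298.11; pay $527.00 → $771.11
Month 14: $771.11 +$2.31 interest = $773.42; pay $527.00 → $246.42
Month 15: $246.42 +$0.74 interest = $247.16; pay $247.16 → $0.00
Total interest: $27.94 + $24.66 + $21.76 + $19.21 + $16.96 + $14.97 + $13.21 + $11.66 + $10.11 + $8.56 + $7.01 + $5.45 + $3.88 + $2.31 + $0.74 = $188.43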